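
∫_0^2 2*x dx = 4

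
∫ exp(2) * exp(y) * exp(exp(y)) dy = exp(exp(y) + 2) + C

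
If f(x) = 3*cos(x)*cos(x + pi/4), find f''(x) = -6*cos(2*x + pi/4)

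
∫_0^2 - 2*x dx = -4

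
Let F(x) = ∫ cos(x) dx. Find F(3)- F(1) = -sin(1) + sin(3)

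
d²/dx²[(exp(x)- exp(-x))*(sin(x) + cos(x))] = 2*sqrt(2)*(exp(2*x) + 1)*exp(-x)*cos(x + pi/4)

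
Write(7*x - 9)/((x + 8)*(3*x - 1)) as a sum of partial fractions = -4/(5*(3*x - 1)) + 13/(5*(x + 8))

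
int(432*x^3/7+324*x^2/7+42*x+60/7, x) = 108*x^4/7 + 108*x^3/7 + 21*x^2 + 60*x/7 + C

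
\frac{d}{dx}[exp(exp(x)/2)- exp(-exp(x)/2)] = (exp(x) + exp(x + exp(x)))*exp(-exp(x)/2)/2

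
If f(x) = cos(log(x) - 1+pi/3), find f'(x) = -sin(log(x) - 1 + pi/3)/x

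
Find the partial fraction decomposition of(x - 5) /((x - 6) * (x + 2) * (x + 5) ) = -10/(33*(x + 5)) + 7/(24*(x + 2)) + 1/(88*(x - 6))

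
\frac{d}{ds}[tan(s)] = cos(s)^(-2)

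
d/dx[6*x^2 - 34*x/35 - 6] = 12*x - 34/35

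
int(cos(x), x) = sin(x) + C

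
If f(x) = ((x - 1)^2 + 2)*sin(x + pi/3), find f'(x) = x^2*cos(x + pi/3) + 2*sqrt(2)*x*sin(x + pi/12) - 2*sin(x + pi/3) + 3*cos(x + pi/3)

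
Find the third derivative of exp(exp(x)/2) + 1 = exp(x + exp(x)/2)/2 + 3*exp(2*x + exp(x)/2)/4 + exp(3*x + exp(x)/2)/8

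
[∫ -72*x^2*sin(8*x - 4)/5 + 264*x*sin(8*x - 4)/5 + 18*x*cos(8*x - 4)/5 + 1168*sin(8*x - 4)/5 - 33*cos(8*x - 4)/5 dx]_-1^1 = 104*cos(12)/5 - 34*cos(4)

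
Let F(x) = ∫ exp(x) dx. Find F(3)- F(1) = -E + exp(3)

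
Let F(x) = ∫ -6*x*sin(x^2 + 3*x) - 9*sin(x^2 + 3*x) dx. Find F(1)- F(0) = -3 + 3*cos(4)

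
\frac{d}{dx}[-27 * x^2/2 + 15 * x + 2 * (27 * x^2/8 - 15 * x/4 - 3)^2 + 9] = 729*x^3/8 - 1215*x^2/8 - 207*x/4 + 60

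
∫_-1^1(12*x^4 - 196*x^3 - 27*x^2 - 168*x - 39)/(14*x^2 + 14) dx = -5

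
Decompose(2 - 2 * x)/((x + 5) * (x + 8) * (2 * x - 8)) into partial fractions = 1/(4*(x + 8)) - 2/(9*(x + 5)) - 1/(36*(x - 4))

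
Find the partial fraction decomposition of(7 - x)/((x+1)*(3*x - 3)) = -4/(3*(x + 1)) + 1/(x - 1)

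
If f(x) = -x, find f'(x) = -1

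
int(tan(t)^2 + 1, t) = tan(t) + C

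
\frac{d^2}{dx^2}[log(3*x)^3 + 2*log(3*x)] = (-3*log(x)^2 - 6*log(3)*log(x) + 6*log(x) - 3*log(3)^2 - 2 + 6*log(3))/x^2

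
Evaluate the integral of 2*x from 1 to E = -1 + exp(2)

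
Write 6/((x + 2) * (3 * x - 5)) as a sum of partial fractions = 18/(11*(3*x - 5)) - 6/(11*(x + 2))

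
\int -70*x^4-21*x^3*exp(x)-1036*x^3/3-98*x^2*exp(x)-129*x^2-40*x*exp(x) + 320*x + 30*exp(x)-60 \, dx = -x*(21*x^2 + 35*x - 30)*(2*x^2 + 9*x + 3*exp(x) - 6)/3 + C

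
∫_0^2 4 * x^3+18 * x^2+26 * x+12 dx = 140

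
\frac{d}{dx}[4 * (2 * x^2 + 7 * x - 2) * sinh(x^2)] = 16*x^3*cosh(x^2) + 56*x^2*cosh(x^2) + 16*x*sinh(x^2) - 16*x*cosh(x^2) + 28*sinh(x^2)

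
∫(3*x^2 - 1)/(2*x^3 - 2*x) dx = log(x^3 - x)/2 + C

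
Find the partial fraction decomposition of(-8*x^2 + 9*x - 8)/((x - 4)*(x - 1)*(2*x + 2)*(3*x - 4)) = 69/(28*(3*x - 4)) + 5/(28*(x + 1)) - 7/(12*(x - 1)) - 5/(12*(x - 4))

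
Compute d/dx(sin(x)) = cos(x)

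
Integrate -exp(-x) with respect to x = exp(-x) + C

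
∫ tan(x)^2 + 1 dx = tan(x) + C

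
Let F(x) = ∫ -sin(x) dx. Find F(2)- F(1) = -cos(1) + cos(2)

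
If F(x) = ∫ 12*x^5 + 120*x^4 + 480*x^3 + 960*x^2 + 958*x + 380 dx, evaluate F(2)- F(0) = 8052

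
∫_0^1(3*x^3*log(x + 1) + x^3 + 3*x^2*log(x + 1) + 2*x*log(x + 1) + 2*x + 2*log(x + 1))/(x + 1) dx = 3*log(2)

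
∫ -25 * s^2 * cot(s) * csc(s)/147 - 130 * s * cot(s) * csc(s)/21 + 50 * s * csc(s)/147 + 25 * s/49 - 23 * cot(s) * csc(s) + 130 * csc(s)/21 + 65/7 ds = (2*csc(s) + 3)*(50*s/21 + (5*s + 21)^2/294 + 10) + C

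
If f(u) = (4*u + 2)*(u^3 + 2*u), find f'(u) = 16*u^3 + 6*u^2 + 16*u + 4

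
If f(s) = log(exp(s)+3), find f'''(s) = (-3*exp(2*s) + 9*exp(s))/(exp(3*s) + 9*exp(2*s) + 27*exp(s) + 27)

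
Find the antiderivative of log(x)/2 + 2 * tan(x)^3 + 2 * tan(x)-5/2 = x*log(x)/2 - 3*x + tan(x)^2 + C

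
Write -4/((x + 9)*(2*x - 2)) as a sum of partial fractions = 1/(5*(x + 9)) - 1/(5*(x - 1))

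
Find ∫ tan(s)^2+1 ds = tan(s) + C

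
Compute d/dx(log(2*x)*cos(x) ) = (-x*log(x)*sin(x) - x*log(2)*sin(x) + cos(x))/x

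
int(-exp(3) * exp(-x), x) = exp(3 - x) + C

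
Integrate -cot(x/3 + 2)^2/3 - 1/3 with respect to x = cot(x/3 + 2) + C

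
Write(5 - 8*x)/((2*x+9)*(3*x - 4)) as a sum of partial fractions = -17/(35*(3*x - 4)) - 82/(35*(2*x + 9))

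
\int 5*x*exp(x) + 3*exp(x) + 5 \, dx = (5*x - 2)*(exp(x) + 1) + C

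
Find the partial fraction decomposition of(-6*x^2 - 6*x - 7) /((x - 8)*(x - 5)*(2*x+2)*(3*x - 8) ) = -1773/(2464*(3*x - 8)) + 7/(1188*(x + 1)) + 187/(252*(x - 5)) - 439/(864*(x - 8))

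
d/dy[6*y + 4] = 6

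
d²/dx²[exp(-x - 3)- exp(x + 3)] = (1 - exp(2*x + 6))*exp(-x - 3)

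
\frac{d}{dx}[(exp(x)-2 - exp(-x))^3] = (3*exp(6*x) - 12*exp(5*x) + 9*exp(4*x) + 9*exp(2*x) + 12*exp(x) + 3)*exp(-3*x)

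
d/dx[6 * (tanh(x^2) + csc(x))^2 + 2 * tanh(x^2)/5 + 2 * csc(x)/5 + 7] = 24*x*sinh(x^2)/cosh(x^2)^3 + 24*x*csc(x)/cosh(x^2)^2 + 4*x/(5*cosh(x^2)^2) - 12*cot(x)*tanh(x^2)*csc(x) - 12*cot(x)*csc(x)^2 - 2*cot(x)*csc(x)/5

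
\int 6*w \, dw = 3*w^2 + C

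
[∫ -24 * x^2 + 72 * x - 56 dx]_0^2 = -32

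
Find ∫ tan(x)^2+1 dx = tan(x) + C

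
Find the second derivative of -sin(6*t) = 36*sin(6*t)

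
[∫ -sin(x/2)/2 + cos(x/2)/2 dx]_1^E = -cos(1/2) - sin(1/2) + cos(E/2) + sin(E/2)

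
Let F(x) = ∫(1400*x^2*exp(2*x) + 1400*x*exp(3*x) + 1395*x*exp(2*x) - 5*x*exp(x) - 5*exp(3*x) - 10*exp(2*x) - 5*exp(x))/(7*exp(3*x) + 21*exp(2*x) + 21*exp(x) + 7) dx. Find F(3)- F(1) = -100*exp(2)/(1 + E)^2 - 15*exp(3)/(7*(1 + exp(3))) + 5*E/(7*(1 + E)) + 900*exp(6)/(1 + exp(3))^2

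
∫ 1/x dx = log(x) + C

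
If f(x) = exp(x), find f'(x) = exp(x)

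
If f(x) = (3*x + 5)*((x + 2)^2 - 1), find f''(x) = 18*x + 34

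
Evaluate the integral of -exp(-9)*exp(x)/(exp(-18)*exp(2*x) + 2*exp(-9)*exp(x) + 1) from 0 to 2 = -exp(9)/(1 + exp(9)) + exp(7)/(1 + exp(7))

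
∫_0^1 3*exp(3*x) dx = -1 + exp(3)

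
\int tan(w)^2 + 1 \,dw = tan(w) + C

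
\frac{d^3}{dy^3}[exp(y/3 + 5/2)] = exp(y/3 + 5/2)/27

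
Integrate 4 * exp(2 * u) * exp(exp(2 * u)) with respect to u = 2*exp(exp(2*u)) + C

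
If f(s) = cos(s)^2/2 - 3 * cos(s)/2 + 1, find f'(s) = (3/2 - cos(s))*sin(s)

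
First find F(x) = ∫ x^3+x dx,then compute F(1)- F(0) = 3/4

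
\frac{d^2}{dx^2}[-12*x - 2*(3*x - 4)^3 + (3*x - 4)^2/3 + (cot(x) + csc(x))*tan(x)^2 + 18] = -324*x - 4*sin(x)/cos(x)^2 + 6*tan(x)^4*csc(x) + 2*tan(x)^3 + 9*tan(x)^2*csc(x) + 2*tan(x) + 2*cot(x) + 2*csc(x) + 438 - 2/tan(x) - 2/sin(x)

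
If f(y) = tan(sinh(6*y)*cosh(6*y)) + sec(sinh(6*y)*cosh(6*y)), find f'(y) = 6*(sin(sinh(6*y)*cosh(6*y)) + 1)*cosh(12*y)/cos(sinh(6*y)*cosh(6*y))^2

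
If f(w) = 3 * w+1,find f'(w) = 3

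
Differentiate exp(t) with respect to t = exp(t)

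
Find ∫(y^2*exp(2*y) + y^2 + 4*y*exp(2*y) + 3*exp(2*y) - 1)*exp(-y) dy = 2*(y + 1)^2*sinh(y) + C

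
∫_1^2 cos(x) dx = -sin(1) + sin(2)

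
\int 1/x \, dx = log(-2*x) + C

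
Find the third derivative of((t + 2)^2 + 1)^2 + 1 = 24*t + 48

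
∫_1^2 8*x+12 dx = 24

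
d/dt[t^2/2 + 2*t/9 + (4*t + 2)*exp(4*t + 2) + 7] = 16*t*exp(4*t + 2) + t + 12*exp(4*t + 2) + 2/9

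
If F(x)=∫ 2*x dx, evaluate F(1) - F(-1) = 0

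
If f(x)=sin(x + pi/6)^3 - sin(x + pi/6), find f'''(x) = (-54*sin(x)^2 - 54*sqrt(3)*sin(x)*cos(x) + 1)*cos(x + pi/6)/4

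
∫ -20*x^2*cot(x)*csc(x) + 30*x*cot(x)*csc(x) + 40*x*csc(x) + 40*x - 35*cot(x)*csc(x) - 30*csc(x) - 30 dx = (csc(x) + 1)*(20*x^2 - 30*x + 35) + C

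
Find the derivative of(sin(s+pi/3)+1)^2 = 2*cos(s + pi/3) + cos(2*s + pi/6)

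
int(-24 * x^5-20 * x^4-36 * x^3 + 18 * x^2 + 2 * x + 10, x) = -4*x^6 - 4*x^5 - 9*x^4 + 6*x^3 + x^2 + 10*x + C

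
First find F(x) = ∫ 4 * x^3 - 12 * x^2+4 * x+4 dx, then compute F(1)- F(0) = 3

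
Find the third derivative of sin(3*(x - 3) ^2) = -216*x^3*cos(3*x^2 - 18*x + 27) + 1944*x^2*cos(3*x^2 - 18*x + 27) - 108*x*sin(3*x^2 - 18*x + 27) - 5832*x*cos(3*x^2 - 18*x + 27) + 324*sin(3*x^2 - 18*x + 27) + 5832*cos(3*x^2 - 18*x + 27)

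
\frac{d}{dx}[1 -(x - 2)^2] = 4 - 2*x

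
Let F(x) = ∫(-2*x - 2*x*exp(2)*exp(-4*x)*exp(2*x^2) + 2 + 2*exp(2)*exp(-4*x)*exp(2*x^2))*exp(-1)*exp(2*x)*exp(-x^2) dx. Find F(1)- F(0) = E - exp(-1)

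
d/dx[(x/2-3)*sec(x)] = x*tan(x)*sec(x)/2 - 3*tan(x)*sec(x) + sec(x)/2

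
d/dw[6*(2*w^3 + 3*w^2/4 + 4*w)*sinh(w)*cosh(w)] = 12*w^3*cosh(2*w) + 18*w^2*sinh(2*w) + 9*w^2*cosh(2*w)/2 + 9*w*sinh(2*w)/2 + 24*w*cosh(2*w) + 12*sinh(2*w)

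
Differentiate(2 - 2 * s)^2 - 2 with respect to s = 8*s - 8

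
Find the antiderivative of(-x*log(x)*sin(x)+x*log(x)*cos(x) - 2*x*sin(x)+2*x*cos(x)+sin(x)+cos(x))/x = sqrt(2)*(log(x) + 2)*sin(x + pi/4) + C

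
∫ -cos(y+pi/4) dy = -sin(y + pi/4) + C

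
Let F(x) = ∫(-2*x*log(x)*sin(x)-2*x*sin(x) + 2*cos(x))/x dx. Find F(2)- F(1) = (2*log(2) + 2)*cos(2) - 2*cos(1)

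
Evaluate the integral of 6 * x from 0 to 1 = 3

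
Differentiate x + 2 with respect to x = 1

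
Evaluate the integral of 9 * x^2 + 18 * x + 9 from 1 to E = -24 + (1 + E)^2*(3 + 3*E)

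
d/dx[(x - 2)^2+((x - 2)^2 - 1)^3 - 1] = 6*x^5 - 60*x^4 + 228*x^3 - 408*x^2 + 344*x - 112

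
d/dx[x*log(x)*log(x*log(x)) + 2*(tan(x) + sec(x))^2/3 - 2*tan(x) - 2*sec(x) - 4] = log(x)*log(x*log(x)) + log(x) + log(x*log(x)) + 4*tan(x)^3/3 + 8*tan(x)^2*sec(x)/3 - 2*tan(x)^2 + 4*tan(x)*sec(x)^2/3 - 2*tan(x)*sec(x) + 4*tan(x)/3 + 4*sec(x)/3 - 1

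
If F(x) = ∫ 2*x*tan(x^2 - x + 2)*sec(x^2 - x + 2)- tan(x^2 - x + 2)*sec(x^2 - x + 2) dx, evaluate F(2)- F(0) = sec(4) - sec(2)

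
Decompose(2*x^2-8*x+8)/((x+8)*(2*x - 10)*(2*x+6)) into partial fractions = 10/(13*(x + 8)) - 5/(16*(x + 3)) + 9/(208*(x - 5))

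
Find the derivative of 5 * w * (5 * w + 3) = 50*w + 15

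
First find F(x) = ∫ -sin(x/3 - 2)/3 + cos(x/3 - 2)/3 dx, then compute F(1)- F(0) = -sin(5/3) + cos(5/3) - cos(2) + sin(2)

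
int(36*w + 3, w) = 18*w^2 + 3*w + C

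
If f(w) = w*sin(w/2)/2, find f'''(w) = -w*cos(w/2)/16 - 3*sin(w/2)/8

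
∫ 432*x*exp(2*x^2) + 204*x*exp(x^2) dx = (108*exp(x^2) + 102)*exp(x^2) + C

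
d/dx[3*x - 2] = 3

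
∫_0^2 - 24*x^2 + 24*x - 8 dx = -32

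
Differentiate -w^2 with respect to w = -2*w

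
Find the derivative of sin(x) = cos(x)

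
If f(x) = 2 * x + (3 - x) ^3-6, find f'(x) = -3*x^2 + 18*x - 25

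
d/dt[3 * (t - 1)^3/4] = 9*t^2/4 - 9*t/2 + 9/4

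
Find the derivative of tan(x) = cos(x)^(-2)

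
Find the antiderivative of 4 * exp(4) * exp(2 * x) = 2*exp(2*x + 4) + C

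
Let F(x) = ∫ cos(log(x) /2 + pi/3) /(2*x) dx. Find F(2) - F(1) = -sqrt(3)/2 + sin(log(2)/2 + pi/3)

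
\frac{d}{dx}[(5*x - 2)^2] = 50*x - 20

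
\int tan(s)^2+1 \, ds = tan(s) + C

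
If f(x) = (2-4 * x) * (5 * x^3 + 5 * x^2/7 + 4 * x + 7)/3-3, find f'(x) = -80*x^3/3 + 50*x^2/7 - 68*x/7 - 20/3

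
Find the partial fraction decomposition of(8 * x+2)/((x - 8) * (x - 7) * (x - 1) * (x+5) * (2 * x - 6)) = -19/(7488*(x + 5)) - 5/(504*(x - 1)) + 13/(320*(x - 3)) - 29/(288*(x - 7)) + 33/(455*(x - 8))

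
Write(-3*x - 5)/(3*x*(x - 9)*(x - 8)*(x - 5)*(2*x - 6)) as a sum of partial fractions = 7/(540*(x - 3)) - 1/(36*(x - 5)) + 29/(720*(x - 8)) - 2/(81*(x - 9)) - 1/(1296*x)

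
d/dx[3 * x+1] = 3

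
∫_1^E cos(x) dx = -sin(1) + sin(E)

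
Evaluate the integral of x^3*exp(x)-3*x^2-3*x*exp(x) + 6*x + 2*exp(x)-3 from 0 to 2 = -1 + exp(2)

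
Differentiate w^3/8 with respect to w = 3*w^2/8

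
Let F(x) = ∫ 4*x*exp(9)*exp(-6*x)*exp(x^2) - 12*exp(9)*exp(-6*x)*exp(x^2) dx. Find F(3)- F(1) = 2 - 2*exp(4)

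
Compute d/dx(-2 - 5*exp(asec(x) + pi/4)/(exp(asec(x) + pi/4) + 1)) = -5*exp(asec(x) + pi/4)/(x^2*sqrt(1 - 1/x^2)*exp(pi/2)*exp(2*asec(x)) + 2*x^2*sqrt(1 - 1/x^2)*exp(pi/4)*exp(asec(x)) + x^2*sqrt(1 - 1/x^2))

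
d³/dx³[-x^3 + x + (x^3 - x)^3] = 504*x^6 - 630*x^4 + 180*x^2 - 12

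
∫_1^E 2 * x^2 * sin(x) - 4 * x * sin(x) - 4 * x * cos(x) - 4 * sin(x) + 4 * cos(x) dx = -6*cos(1) + (-2*exp(2) + 4 + 4*E)*cos(E)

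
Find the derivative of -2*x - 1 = -2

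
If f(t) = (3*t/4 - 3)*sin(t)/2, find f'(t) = 3*t*cos(t)/8 + 3*sin(t)/8 - 3*cos(t)/2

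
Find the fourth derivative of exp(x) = exp(x)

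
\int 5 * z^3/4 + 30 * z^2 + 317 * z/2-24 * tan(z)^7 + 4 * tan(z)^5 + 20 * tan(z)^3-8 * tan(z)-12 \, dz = 5*z^4/16 + 10*z^3 + 317*z^2/4 - 12*z - 4*tan(z)^6 + 7*tan(z)^4 - 4*tan(z)^2 + C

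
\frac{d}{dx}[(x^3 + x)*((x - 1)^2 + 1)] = 5*x^4 - 8*x^3 + 9*x^2 - 4*x + 2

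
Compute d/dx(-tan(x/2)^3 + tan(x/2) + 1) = -3*tan(x/2)^4/2 - tan(x/2)^2 + 1/2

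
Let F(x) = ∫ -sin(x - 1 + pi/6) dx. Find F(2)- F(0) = -sin(1)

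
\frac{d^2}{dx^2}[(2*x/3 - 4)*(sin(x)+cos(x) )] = -2*sqrt(2)*x*sin(x + pi/4)/3 + 8*sin(x)/3 + 16*cos(x)/3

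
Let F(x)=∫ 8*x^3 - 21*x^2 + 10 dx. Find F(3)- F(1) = -2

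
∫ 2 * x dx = x^2 + C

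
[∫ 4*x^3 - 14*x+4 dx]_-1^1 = 8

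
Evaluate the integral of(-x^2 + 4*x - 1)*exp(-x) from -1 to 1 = -2*E - 2*exp(-1)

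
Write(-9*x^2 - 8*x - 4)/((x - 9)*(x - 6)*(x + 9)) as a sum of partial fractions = -661/(270*(x + 9)) + 376/(45*(x - 6)) - 805/(54*(x - 9))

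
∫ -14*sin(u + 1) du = 14*cos(u + 1) + C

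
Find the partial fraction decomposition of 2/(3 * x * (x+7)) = -2/(21*(x + 7)) + 2/(21*x)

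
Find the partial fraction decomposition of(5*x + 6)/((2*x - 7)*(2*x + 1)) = -7/(16*(2*x + 1)) + 47/(16*(2*x - 7))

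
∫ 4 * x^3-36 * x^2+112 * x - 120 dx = x^4 - 12*x^3 + 56*x^2 - 120*x + C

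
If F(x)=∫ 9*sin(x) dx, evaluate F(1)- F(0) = 9 - 9*cos(1)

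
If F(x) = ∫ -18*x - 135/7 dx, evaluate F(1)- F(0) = -198/7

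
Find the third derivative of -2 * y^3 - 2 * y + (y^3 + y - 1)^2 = 120*y^3 + 48*y - 24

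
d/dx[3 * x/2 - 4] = 3/2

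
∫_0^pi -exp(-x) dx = -1 + exp(-pi)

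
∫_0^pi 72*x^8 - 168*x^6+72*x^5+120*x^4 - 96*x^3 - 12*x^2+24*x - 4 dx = -2*pi^3 - 1 + 2*pi + (-2*pi + 1 + 2*pi^3)^3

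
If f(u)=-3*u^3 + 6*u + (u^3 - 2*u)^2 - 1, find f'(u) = 6*u^5 - 16*u^3 - 9*u^2 + 8*u + 6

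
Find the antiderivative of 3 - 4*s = -2*s^2 + 3*s + C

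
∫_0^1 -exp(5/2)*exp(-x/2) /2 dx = -exp(5/2) + exp(2)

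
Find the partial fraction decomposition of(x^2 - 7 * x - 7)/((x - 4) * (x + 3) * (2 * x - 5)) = 73/(33*(2*x - 5)) + 23/(77*(x + 3)) - 19/(21*(x - 4))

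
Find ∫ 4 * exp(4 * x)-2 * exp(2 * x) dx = exp(4*x) - exp(2*x) + C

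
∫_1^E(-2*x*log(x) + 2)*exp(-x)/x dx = 2*exp(-E)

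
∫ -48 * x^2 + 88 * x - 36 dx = -16*x^3 + 44*x^2 - 36*x + C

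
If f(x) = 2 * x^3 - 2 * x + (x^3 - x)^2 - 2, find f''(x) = 30*x^4 - 24*x^2 + 12*x + 2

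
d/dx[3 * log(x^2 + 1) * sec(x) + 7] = (3*x^2*log(x^2 + 1)*tan(x)*sec(x) + 6*x*sec(x) + 3*log(x^2 + 1)*tan(x)*sec(x))/(x^2 + 1)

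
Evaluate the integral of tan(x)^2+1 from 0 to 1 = tan(1)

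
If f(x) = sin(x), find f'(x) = cos(x)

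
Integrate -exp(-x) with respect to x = exp(-x) + C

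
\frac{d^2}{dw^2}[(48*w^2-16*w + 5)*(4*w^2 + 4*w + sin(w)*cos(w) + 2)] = -96*w^2*sin(2*w) + 2304*w^2 + 32*w*sin(2*w) + 192*w*cos(2*w) + 768*w + 38*sin(2*w) - 32*cos(2*w) + 104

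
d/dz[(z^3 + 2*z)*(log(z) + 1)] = 3*z^2*log(z) + 4*z^2 + 2*log(z) + 4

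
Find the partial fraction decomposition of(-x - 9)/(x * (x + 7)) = 2/(7*(x + 7)) - 9/(7*x)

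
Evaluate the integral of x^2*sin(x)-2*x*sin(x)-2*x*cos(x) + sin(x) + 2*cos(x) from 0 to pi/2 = 1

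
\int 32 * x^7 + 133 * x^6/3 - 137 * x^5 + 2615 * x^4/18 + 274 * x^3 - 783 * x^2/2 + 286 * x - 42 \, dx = 4*x^8 + 19*x^7/3 - 137*x^6/6 + 523*x^5/18 + 137*x^4/2 - 261*x^3/2 + 143*x^2 - 42*x + C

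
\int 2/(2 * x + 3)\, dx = log(2*x + 3) + C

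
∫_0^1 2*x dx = 1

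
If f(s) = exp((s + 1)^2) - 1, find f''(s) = 4*s^2*exp(s^2 + 2*s + 1) + 8*s*exp(s^2 + 2*s + 1) + 6*exp(s^2 + 2*s + 1)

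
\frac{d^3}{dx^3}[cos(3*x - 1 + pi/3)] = 27*sin(3*x - 1 + pi/3)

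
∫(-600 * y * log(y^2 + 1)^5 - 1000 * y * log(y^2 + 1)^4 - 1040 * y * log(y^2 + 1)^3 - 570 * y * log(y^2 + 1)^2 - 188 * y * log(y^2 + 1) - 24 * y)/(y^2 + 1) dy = (-50*log(y^2 + 1)^5 - 100*log(y^2 + 1)^4 - 130*log(y^2 + 1)^3 - 95*log(y^2 + 1)^2 - 47*log(y^2 + 1) - 12)*log(y^2 + 1) + C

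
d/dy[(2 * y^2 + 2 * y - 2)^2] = 16*y^3 + 24*y^2 - 8*y - 8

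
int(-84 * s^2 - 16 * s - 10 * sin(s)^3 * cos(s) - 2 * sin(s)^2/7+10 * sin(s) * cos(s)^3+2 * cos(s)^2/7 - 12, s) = -28*s^3 - 8*s^2 - 12*s + sin(2*s)/7 - 5*cos(4*s)/8 + C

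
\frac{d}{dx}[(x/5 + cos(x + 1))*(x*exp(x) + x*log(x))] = x^2*exp(x)/5 + sqrt(2)*x*exp(x)*cos(x + pi/4 + 1) + 2*x*exp(x)/5 - x*log(x)*sin(x + 1) + 2*x*log(x)/5 + x/5 + exp(x)*cos(x + 1) + log(x)*cos(x + 1) + cos(x + 1)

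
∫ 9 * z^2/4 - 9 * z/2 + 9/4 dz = 3*z^3/4 - 9*z^2/4 + 9*z/4 + C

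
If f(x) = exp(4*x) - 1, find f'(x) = 4*exp(4*x)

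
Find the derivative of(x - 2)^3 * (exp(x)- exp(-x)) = (x^3*exp(2*x) + x^3 - 3*x^2*exp(2*x) - 9*x^2 + 24*x + 4*exp(2*x) - 20)*exp(-x)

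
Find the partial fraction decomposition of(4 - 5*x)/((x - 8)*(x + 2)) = -7/(5*(x + 2)) - 18/(5*(x - 8))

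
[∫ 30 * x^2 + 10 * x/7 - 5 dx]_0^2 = 510/7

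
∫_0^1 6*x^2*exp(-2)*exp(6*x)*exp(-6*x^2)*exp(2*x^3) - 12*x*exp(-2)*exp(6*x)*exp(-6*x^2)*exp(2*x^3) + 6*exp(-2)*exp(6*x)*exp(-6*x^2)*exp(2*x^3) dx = 1 - exp(-2)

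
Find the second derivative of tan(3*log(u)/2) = 3*(3*sin(3*log(u)/2)/cos(3*log(u)/2) - 1)/(2*u^2*cos(3*log(u)/2)^2)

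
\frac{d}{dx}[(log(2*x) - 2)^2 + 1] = (2*log(x) - 4 + 2*log(2))/x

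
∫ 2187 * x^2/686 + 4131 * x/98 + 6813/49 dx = 729*x^3/686 + 4131*x^2/196 + 6813*x/49 + C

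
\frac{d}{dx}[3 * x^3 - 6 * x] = 9*x^2 - 6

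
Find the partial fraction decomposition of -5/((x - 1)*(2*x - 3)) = -10/(2*x - 3) + 5/(x - 1)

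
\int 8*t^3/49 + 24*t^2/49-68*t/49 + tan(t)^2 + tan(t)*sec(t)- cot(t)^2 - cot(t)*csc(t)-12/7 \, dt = 2*t^4/49 + 8*t^3/49 - 34*t^2/49 - 12*t/7 + tan(t) + cot(t) + csc(t) + sec(t) + C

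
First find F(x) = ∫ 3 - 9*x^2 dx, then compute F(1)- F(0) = 0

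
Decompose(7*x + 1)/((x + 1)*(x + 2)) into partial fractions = 13/(x + 2) - 6/(x + 1)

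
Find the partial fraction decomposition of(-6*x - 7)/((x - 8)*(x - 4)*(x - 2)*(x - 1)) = 13/(21*(x - 1)) - 19/(12*(x - 2)) + 31/(24*(x - 4)) - 55/(168*(x - 8))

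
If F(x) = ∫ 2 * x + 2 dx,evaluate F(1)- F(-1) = 4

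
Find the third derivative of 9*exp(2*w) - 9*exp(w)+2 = 72*exp(2*w) - 9*exp(w)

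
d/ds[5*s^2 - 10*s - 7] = 10*s - 10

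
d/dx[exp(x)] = exp(x)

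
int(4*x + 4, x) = 2*x^2 + 4*x + C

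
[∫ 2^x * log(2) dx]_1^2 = 2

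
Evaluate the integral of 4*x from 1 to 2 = 6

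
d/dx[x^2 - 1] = 2*x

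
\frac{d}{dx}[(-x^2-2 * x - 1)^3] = -6*x^5 - 30*x^4 - 60*x^3 - 60*x^2 - 30*x - 6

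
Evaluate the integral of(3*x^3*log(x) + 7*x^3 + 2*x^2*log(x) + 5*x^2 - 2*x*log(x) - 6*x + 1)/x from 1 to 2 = 9*log(2) + 16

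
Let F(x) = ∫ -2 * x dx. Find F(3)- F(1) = -8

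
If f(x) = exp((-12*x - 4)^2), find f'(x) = 288*x*exp(144*x^2 + 96*x + 16) + 96*exp(144*x^2 + 96*x + 16)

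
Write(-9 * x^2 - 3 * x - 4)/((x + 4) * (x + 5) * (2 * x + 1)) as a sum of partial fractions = -19/(63*(2*x + 1)) - 214/(9*(x + 5)) + 136/(7*(x + 4))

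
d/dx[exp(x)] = exp(x)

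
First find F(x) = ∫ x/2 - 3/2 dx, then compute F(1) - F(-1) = -3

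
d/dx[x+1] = 1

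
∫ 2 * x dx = x^2 + C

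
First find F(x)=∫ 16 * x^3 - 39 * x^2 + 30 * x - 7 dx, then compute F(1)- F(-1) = -40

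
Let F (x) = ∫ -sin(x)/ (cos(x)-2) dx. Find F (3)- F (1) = -log(2 - cos(1)) + log(2 - cos(3))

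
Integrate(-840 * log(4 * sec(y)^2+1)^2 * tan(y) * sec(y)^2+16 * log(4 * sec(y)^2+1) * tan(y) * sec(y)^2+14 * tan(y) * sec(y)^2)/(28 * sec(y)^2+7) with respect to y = (-140*log(4*sec(y)^2 + 1)^2 + 4*log(4*sec(y)^2 + 1) + 7)*log(4*sec(y)^2 + 1)/28 + C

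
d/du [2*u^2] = 4*u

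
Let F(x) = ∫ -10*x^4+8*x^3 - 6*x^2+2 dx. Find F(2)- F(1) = -44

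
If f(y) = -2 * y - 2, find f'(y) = -2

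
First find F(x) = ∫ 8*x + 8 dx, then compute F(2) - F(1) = 20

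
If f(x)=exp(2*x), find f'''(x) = 8*exp(2*x)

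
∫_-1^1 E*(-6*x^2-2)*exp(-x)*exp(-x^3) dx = -2*exp(3) + 2*exp(-1)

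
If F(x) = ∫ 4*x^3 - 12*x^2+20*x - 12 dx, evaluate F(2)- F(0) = 0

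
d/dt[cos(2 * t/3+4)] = -2*sin(2*t/3 + 4)/3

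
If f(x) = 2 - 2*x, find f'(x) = -2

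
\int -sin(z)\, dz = cos(z) + C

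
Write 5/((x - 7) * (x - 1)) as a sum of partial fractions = -5/(6*(x - 1)) + 5/(6*(x - 7))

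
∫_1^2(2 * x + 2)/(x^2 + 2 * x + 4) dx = -log(7) + log(12)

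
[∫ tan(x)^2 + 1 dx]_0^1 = tan(1)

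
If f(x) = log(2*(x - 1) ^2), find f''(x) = -2/(x^2 - 2*x + 1)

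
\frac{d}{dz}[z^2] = 2*z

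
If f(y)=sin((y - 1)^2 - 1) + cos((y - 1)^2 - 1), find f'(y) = -2*y*sin(y*(y - 2)) + 2*y*cos(y*(y - 2)) + 2*sin(y*(y - 2)) - 2*cos(y*(y - 2))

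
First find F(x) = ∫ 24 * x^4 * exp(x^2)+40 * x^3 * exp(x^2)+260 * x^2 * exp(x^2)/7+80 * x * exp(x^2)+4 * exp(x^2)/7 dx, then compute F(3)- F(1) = -368*E/7 + 3680*exp(9)/7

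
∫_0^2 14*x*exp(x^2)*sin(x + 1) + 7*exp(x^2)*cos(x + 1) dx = -7*sin(1) + 7*exp(4)*sin(3)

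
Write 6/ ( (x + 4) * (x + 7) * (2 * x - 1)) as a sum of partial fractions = 8/(45*(2*x - 1)) + 2/(15*(x + 7)) - 2/(9*(x + 4))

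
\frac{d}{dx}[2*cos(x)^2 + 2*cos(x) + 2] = -2*(2*cos(x) + 1)*sin(x)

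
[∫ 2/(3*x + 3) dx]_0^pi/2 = 2*log(1 + pi/2)/3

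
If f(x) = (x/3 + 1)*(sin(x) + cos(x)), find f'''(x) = x*sin(x)/3 - x*cos(x)/3 - 2*cos(x)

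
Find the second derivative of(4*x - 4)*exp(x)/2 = 2*x*exp(x) + 2*exp(x)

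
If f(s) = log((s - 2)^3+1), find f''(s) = (-3*s^4 + 24*s^3 - 72*s^2 + 102*s - 60)/(s^6 - 12*s^5 + 60*s^4 - 158*s^3 + 228*s^2 - 168*s + 49)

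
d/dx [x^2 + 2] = 2*x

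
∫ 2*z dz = z^2 + C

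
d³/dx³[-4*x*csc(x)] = 4*(-x*cos(x)/sin(x) + 6*x*cos(x)/sin(x)^3 + 3 - 6/sin(x)^2)/sin(x)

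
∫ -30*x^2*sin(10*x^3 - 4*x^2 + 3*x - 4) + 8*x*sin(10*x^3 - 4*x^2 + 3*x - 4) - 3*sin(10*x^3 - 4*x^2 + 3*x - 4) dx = cos(10*x^3 - 4*x^2 + 3*x - 4) + C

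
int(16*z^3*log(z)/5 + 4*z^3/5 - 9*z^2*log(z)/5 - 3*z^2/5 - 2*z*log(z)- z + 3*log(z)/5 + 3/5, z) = z*(4*z^3 - 3*z^2 - 5*z + 3)*log(z)/5 + C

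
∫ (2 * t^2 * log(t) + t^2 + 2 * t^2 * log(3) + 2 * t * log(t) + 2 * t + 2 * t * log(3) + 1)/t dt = (t + 1)^2*log(3*t) + C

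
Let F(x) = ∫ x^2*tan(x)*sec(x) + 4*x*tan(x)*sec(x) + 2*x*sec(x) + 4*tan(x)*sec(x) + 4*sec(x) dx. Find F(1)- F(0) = -4 + 9*sec(1)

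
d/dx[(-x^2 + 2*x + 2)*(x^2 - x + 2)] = -4*x^3 + 9*x^2 - 4*x + 2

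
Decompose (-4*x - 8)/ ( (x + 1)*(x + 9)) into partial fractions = -7/(2*(x + 9)) - 1/(2*(x + 1))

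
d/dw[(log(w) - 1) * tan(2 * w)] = (4*w*log(w) - 4*w + sin(4*w))/(w*(cos(4*w) + 1))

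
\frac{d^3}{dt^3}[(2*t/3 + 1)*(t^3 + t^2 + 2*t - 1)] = 16*t + 10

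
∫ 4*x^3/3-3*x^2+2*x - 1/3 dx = x^4/3 - x^3 + x^2 - x/3 + C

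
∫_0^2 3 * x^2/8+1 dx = 3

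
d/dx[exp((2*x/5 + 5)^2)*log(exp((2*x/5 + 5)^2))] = 8*x*(4*x^2/25 + 4*x)*exp(4*x^2/25 + 4*x + 25)/25 + 208*x*exp(4*x^2/25 + 4*x + 25)/25 + 4*(4*x^2/25 + 4*x)*exp(4*x^2/25 + 4*x + 25) + 104*exp(4*x^2/25 + 4*x + 25)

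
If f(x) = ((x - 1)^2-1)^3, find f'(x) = 6*x^5 - 30*x^4 + 48*x^3 - 24*x^2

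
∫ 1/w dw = log(2*w) + C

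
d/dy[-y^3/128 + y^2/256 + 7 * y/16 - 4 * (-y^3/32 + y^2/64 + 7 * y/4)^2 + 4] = -3*y^5/128 + 5*y^4/256 + 447*y^3/256 - 87*y^2/128 - 3135*y/128 + 7/16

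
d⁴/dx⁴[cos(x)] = cos(x)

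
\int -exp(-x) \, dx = exp(-x) + C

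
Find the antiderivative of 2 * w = w^2 + C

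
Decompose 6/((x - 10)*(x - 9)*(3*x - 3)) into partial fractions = 1/(36*(x - 1)) - 1/(4*(x - 9)) + 2/(9*(x - 10))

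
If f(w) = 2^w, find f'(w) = 2^w*log(2)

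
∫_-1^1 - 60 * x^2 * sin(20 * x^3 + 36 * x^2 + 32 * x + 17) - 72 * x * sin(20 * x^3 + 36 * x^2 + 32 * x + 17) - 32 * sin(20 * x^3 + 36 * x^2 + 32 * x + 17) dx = -cos(1) + cos(105)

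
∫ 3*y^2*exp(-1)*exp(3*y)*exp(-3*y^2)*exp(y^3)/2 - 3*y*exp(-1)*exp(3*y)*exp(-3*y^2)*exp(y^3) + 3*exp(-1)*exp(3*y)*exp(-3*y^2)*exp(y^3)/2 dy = exp((y - 1)^3)/2 + C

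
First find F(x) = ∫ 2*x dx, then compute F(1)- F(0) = 1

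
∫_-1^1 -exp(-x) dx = -E + exp(-1)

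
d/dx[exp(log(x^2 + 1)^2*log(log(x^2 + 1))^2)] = (4*x*exp(log(x^2 + 1)^2*log(log(x^2 + 1))^2)*log(x^2 + 1)*log(log(x^2 + 1))^2 + 4*x*exp(log(x^2 + 1)^2*log(log(x^2 + 1))^2)*log(x^2 + 1)*log(log(x^2 + 1)))/(x^2 + 1)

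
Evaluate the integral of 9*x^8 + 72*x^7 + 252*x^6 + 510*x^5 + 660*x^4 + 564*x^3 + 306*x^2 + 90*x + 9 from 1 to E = -560 - 2*(1 + E)^3 + (1 + E)^6 + (1 + E)^9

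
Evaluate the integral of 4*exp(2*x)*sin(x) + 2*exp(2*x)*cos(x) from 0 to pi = 0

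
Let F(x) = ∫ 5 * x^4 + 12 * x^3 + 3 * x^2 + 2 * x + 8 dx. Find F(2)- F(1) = 94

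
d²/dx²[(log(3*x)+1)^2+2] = (-2*log(x) - 2*log(3))/x^2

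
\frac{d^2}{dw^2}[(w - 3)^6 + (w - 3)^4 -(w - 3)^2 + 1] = 30*w^4 - 360*w^3 + 1632*w^2 - 3312*w + 2536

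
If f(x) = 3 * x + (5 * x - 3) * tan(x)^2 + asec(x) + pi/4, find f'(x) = (10*x^3*sqrt(1 - 1/x^2)*sin(x)/cos(x)^3 - 6*x^2*sqrt(1 - 1/x^2)*sin(x)/cos(x)^3 - 2*x^2*sqrt(1 - 1/x^2) + 5*x^2*sqrt(1 - 1/x^2)/cos(x)^2 + 1)/(x^2*sqrt(1 - 1/x^2))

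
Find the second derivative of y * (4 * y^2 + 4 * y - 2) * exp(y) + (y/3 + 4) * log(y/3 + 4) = (12*y^4*exp(y) + 228*y^3*exp(y) + 1122*y^2*exp(y) + 1380*y*exp(y) + 144*exp(y) + 1)/(3*y + 36)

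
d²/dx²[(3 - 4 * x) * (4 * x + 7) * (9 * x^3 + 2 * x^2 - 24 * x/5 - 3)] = -2880*x^3 - 2112*x^2 + 7014*x/5 + 1668/5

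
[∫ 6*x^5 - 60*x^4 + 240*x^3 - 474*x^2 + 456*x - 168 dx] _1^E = ((-2 + E)^3 + 1)^2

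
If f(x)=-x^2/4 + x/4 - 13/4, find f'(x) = 1/4 - x/2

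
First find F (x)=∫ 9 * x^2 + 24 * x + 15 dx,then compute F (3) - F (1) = 204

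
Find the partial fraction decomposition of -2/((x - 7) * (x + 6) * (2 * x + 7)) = 8/(105*(2*x + 7)) - 2/(65*(x + 6)) - 2/(273*(x - 7))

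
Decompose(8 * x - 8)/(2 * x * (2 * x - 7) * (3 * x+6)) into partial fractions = 40/(231*(2*x - 7)) - 2/(11*(x + 2)) + 2/(21*x)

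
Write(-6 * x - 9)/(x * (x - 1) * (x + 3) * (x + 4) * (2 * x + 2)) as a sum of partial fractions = 1/(8*(x + 4)) - 3/(16*(x + 3)) - 1/(8*(x + 1)) - 3/(16*(x - 1)) + 3/(8*x)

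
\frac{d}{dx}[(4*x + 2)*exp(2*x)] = 8*x*exp(2*x) + 8*exp(2*x)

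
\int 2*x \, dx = x^2 + C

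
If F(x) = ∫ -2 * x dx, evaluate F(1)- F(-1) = 0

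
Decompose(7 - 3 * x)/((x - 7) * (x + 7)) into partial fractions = -2/(x + 7) - 1/(x - 7)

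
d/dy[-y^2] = -2*y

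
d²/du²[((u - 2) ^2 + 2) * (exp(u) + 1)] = u^2*exp(u) + 2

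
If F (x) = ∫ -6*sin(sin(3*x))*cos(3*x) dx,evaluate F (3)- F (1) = -2*cos(sin(3)) + 2*cos(sin(9))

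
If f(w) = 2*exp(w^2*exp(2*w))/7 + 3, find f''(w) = 8*w^4*exp(w^2*exp(2*w) + 4*w)/7 + 16*w^3*exp(w^2*exp(2*w) + 4*w)/7 + 8*w^2*exp(w^2*exp(2*w) + 2*w)/7 + 8*w^2*exp(w^2*exp(2*w) + 4*w)/7 + 16*w*exp(w^2*exp(2*w) + 2*w)/7 + 4*exp(w^2*exp(2*w) + 2*w)/7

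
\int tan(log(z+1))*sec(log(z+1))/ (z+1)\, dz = sec(log(z + 1)) + C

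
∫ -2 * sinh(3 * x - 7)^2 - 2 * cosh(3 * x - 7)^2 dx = -sinh(6*x - 14)/3 + C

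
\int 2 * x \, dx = x^2 + C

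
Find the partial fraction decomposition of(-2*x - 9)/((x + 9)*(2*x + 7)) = -4/(11*(2*x + 7)) - 9/(11*(x + 9))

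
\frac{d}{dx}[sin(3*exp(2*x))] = 6*exp(2*x)*cos(3*exp(2*x))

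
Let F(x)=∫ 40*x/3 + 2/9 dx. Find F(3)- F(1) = 484/9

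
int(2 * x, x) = x^2 + C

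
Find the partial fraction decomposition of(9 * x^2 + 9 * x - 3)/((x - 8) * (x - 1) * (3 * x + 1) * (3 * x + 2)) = 9/(26*(3*x + 2)) - 9/(20*(3*x + 1)) - 3/(28*(x - 1)) + 129/(910*(x - 8))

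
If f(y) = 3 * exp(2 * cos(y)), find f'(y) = -6*exp(2*cos(y))*sin(y)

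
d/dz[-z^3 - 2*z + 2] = -3*z^2 - 2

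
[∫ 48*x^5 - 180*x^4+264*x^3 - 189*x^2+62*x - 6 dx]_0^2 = 24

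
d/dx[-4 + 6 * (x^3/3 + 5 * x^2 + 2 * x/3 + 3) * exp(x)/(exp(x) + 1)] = (2*x^3*exp(x) + 6*x^2*exp(2*x) + 36*x^2*exp(x) + 60*x*exp(2*x) + 64*x*exp(x) + 4*exp(2*x) + 22*exp(x))/(exp(2*x) + 2*exp(x) + 1)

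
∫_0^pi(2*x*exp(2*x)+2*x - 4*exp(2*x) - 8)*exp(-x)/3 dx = (-2 + 2*pi/3)*(-exp(-pi) + exp(pi))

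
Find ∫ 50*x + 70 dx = 25*x^2 + 70*x + C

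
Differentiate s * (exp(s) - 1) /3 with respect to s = s*exp(s)/3 + exp(s)/3 - 1/3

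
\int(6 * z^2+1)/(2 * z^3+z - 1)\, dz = log(4*z^3 + 2*z - 2) + C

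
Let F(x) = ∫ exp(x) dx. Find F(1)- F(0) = -1 + E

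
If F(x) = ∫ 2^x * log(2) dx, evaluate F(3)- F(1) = 6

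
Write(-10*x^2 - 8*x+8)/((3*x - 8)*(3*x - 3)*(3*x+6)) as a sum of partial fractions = -76/(63*(3*x - 8)) - 8/(189*(x + 2)) + 2/(27*(x - 1))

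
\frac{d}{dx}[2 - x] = -1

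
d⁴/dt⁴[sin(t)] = sin(t)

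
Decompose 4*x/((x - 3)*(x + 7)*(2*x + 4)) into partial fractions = -7/(25*(x + 7)) + 4/(25*(x + 2)) + 3/(25*(x - 3))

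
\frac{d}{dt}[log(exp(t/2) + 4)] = exp(t/2)/(2*exp(t/2) + 8)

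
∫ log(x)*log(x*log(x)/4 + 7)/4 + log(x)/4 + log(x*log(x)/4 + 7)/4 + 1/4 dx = (x*log(x) + 28)*log(x*log(x)/4 + 7)/4 + C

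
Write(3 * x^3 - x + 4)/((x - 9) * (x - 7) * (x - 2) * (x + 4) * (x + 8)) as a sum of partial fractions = -127/(850*(x + 8)) + 23/(429*(x + 4)) + 13/(1050*(x - 2)) - 171/(275*(x - 7)) + 1091/(1547*(x - 9))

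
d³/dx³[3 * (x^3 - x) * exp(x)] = 3*x^3*exp(x) + 27*x^2*exp(x) + 51*x*exp(x) + 9*exp(x)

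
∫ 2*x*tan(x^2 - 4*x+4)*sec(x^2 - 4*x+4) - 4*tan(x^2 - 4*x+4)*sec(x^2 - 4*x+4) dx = sec((x - 2)^2) + C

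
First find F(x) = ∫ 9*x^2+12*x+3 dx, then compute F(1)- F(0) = 12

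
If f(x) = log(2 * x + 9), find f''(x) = -4/(4*x^2 + 36*x + 81)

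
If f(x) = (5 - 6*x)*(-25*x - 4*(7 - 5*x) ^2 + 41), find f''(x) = 3600*x - 4060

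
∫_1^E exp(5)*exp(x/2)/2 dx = -exp(11/2) + exp(E/2 + 5)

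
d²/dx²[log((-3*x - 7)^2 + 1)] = (-162*x^2 - 756*x - 864)/(81*x^4 + 756*x^3 + 2664*x^2 + 4200*x + 2500)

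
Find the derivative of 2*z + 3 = 2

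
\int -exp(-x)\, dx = exp(-x) + C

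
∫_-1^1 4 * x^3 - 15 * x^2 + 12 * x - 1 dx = -12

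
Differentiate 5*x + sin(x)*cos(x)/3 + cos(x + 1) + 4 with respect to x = -sin(x + 1) + cos(2*x)/3 + 5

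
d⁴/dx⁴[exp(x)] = exp(x)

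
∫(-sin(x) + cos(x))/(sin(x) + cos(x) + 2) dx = log(sin(x) + cos(x) + 2) + C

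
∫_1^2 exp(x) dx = -E + exp(2)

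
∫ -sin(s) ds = cos(s) + C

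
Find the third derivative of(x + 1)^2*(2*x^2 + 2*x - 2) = 48*x + 36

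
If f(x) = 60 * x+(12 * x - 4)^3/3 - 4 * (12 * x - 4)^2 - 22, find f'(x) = 1728*x^2 - 2304*x + 636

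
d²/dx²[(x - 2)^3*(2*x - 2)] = 24*x^2 - 84*x + 72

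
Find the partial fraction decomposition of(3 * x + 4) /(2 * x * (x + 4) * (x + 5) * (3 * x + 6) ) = 11/(90*(x + 5)) - 1/(6*(x + 4)) + 1/(36*(x + 2)) + 1/(60*x)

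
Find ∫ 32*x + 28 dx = 16*x^2 + 28*x + C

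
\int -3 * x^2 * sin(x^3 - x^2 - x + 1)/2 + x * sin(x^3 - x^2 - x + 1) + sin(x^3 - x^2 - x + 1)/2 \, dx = cos(x^3 - x^2 - x + 1)/2 + C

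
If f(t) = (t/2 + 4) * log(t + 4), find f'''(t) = (4 - t)/(2*t^3 + 24*t^2 + 96*t + 128)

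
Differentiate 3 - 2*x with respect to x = -2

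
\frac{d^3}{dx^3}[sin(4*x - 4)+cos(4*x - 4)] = 64*sin(4*x - 4) - 64*cos(4*x - 4)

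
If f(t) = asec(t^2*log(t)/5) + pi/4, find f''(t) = (-30*t^4*log(t)^4 - 25*t^4*log(t)^3 - 10*t^4*log(t)^2 + 250*log(t)^2 + 125*log(t) + 125)/(t^8*sqrt(1 - 25/(t^4*log(t)^2))*log(t)^5 - 25*t^4*sqrt(1 - 25/(t^4*log(t)^2))*log(t)^3)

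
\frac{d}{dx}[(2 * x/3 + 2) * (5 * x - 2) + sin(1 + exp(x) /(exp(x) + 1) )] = (20*x*exp(2*x) + 40*x*exp(x) + 20*x + 26*exp(2*x) + 3*exp(x)*cos(1 + exp(x)/(exp(x) + 1)) + 52*exp(x) + 26)/(3*exp(2*x) + 6*exp(x) + 3)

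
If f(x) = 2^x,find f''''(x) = 2^x*log(2)^4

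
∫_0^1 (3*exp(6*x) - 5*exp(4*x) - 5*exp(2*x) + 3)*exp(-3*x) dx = -2*E + 2*exp(-1) + (E - exp(-1))^3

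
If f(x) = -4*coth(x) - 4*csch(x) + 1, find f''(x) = -4*(cosh(x) + 1)^2/sinh(x)^3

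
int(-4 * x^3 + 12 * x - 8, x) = -x^4 + 6*x^2 - 8*x + C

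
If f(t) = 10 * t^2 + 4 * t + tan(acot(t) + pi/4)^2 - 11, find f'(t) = (20*t^3 + 4*t^2 + 20*t + 4 - 2*(t + 1)/(t - 1) - 2*(t + 1)^3/(t - 1)^3)/(t^2 + 1)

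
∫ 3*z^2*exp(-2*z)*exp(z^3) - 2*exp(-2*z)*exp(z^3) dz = exp(z*(z^2 - 2)) + C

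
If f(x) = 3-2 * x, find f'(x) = -2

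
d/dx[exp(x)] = exp(x)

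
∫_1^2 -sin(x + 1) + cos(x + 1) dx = cos(3) - sin(2) + sin(3) - cos(2)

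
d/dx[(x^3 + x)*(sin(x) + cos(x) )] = sqrt(2)*(x^3*cos(x + pi/4) + 3*x^2*sin(x + pi/4) + x*cos(x + pi/4) + sin(x + pi/4))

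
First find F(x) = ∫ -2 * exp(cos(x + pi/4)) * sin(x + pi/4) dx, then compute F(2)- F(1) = -2*exp(cos(pi/4 + 1)) + 2*exp(cos(pi/4 + 2))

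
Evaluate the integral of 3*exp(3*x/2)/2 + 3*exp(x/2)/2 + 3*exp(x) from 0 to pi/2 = -8 + (1 + exp(pi/4))^3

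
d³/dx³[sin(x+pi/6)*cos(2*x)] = 14*sin(2*x)*sin(x + pi/6) - 13*cos(2*x)*cos(x + pi/6)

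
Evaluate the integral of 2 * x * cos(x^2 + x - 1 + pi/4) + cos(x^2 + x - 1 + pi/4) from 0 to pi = -cos(pi/4 + 1) - cos(-pi^2 + pi/4 + 1)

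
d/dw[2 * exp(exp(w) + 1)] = 2*exp(w + exp(w) + 1)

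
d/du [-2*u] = -2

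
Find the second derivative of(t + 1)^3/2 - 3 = 3*t + 3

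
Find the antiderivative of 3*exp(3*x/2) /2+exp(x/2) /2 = (exp(x) + 1)*exp(x/2) + C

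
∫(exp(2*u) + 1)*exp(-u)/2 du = sinh(u) + C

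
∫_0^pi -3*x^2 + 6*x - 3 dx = -(-1 + pi)^3 - 1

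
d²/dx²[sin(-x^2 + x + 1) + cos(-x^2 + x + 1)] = -4*x^2*sin(-x^2 + x + 1) - 4*x^2*cos(-x^2 + x + 1) + 4*x*sin(-x^2 + x + 1) + 4*x*cos(-x^2 + x + 1) + sin(-x^2 + x + 1) - 3*cos(-x^2 + x + 1)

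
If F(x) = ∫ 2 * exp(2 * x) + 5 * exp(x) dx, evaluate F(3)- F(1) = -(2 + E)^2 - E + exp(3) + (2 + exp(3))^2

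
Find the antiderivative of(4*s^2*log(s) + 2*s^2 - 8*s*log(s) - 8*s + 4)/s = 2*((s - 2)^2 - 2)*log(s) + C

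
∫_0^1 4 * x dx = 2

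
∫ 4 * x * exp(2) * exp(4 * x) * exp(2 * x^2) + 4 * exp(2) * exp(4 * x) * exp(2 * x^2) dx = exp(2*(x + 1)^2) + C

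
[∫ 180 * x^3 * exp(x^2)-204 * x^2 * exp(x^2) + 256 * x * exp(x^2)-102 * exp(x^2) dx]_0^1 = -38 + 26*E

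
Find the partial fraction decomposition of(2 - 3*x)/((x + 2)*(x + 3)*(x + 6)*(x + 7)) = -23/(20*(x + 7)) + 5/(3*(x + 6)) - 11/(12*(x + 3)) + 2/(5*(x + 2))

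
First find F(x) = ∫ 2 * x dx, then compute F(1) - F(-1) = 0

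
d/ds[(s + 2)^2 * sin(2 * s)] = 2*s^2*cos(2*s) + 2*s*sin(2*s) + 8*s*cos(2*s) + 4*sin(2*s) + 8*cos(2*s)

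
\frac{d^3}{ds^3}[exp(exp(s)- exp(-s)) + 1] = (exp(exp(s) - exp(-s)) - 3*exp(s + exp(s) - exp(-s)) + 4*exp(2*s + exp(s) - exp(-s)) + 4*exp(4*s + exp(s) - exp(-s)) + 3*exp(5*s + exp(s) - exp(-s)) + exp(6*s + exp(s) - exp(-s)))*exp(-3*s)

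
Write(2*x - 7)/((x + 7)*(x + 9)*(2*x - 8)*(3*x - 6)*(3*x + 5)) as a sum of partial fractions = -279/(131648*(3*x + 5)) - 25/(37752*(x + 9)) + 7/(6336*(x + 7)) + 1/(4356*(x - 2)) + 1/(29172*(x - 4))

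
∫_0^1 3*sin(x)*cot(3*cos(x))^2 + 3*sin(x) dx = cot(3*cos(1)) - cot(3)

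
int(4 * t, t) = 2*t^2 + C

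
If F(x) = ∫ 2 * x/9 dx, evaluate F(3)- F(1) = 8/9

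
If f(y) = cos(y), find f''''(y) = cos(y)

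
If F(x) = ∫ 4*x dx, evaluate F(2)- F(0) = 8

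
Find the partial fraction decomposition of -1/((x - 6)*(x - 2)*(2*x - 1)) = -4/(33*(2*x - 1)) + 1/(12*(x - 2)) - 1/(44*(x - 6))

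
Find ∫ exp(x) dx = exp(x) + C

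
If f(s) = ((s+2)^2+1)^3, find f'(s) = 6*s^5 + 60*s^4 + 252*s^3 + 552*s^2 + 630*s + 300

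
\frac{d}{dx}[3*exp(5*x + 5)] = 15*exp(5*x + 5)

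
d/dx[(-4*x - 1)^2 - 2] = 32*x + 8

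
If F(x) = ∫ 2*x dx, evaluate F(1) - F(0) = 1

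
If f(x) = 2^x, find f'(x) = 2^x*log(2)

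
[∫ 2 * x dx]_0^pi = pi^2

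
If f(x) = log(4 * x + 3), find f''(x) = -16/(16*x^2 + 24*x + 9)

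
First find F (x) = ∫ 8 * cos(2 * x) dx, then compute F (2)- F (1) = -4*sin(2) + 4*sin(4)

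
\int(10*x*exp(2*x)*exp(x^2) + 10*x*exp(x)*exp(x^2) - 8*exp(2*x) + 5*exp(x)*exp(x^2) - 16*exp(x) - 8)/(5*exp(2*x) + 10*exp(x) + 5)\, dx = (-2*(4*x + 3)*(exp(x) + 1)/5 + exp(x*(x + 1)))/(exp(x) + 1) + C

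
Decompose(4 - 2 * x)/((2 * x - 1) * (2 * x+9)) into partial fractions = -13/(10*(2*x + 9)) + 3/(10*(2*x - 1))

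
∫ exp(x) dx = exp(x) + C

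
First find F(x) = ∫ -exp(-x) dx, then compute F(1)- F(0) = -1 + exp(-1)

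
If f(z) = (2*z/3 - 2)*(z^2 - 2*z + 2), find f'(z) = 2*z^2 - 20*z/3 + 16/3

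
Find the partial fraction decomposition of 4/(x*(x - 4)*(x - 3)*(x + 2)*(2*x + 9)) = 64/(11475*(2*x + 9)) - 1/(75*(x + 2)) - 4/(225*(x - 3)) + 1/(102*(x - 4)) + 1/(54*x)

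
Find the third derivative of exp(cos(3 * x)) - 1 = 27*(sin(3*x) + 6*sin(6*x) + sin(9*x))*exp(cos(3*x))/4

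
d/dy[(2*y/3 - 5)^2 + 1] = 8*y/9 - 20/3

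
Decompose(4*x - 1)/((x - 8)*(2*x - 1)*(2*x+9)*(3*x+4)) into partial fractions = -9/(308*(3*x + 4)) + 2/(125*(2*x + 9)) - 2/(825*(2*x - 1)) + 31/(10500*(x - 8))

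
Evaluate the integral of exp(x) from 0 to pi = -1 + exp(pi)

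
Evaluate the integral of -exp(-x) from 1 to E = -exp(-1) + exp(-E)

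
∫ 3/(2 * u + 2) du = 3*log(u + 1)/2 + C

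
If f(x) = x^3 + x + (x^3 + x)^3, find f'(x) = 9*x^8 + 21*x^6 + 15*x^4 + 6*x^2 + 1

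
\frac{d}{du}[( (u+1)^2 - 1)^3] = 6*u^5 + 30*u^4 + 48*u^3 + 24*u^2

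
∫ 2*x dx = x^2 + C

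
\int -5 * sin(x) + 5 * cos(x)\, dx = 5*sqrt(2)*sin(x + pi/4) + C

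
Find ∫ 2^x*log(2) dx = 2^x + C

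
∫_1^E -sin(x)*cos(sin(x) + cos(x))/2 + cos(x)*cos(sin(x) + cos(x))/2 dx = -sin(cos(1) + sin(1))/2 + sin(cos(E) + sin(E))/2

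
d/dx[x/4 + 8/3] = 1/4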